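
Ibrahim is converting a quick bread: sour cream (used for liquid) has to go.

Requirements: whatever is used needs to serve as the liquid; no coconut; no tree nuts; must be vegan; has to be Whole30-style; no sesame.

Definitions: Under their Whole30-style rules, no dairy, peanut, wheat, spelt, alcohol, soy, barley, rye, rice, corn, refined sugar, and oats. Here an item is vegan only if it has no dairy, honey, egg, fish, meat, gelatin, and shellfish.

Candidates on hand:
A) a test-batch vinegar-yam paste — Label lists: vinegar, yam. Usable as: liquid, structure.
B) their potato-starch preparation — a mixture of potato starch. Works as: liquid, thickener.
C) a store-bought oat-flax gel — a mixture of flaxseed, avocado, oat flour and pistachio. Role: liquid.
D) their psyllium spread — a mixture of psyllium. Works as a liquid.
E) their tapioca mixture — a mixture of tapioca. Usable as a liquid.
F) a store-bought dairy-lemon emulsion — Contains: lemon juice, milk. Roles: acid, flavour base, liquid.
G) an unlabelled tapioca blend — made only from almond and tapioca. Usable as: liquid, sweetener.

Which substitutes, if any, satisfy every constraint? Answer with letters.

A, B, D, E

A: Whole30-style, vegan — OK
B: nothing on the exclusion list — valid
C: has oat flour, so not Whole30-style; has pistachio, so not tree-nut-free — no
D: works as a liquid, vegan, Whole30-style — OK
E: only tapioca; none excluded — valid
F: has milk, so not Whole30-style; has milk, so not vegan — reject
G: has almond, so not tree-nut-free — no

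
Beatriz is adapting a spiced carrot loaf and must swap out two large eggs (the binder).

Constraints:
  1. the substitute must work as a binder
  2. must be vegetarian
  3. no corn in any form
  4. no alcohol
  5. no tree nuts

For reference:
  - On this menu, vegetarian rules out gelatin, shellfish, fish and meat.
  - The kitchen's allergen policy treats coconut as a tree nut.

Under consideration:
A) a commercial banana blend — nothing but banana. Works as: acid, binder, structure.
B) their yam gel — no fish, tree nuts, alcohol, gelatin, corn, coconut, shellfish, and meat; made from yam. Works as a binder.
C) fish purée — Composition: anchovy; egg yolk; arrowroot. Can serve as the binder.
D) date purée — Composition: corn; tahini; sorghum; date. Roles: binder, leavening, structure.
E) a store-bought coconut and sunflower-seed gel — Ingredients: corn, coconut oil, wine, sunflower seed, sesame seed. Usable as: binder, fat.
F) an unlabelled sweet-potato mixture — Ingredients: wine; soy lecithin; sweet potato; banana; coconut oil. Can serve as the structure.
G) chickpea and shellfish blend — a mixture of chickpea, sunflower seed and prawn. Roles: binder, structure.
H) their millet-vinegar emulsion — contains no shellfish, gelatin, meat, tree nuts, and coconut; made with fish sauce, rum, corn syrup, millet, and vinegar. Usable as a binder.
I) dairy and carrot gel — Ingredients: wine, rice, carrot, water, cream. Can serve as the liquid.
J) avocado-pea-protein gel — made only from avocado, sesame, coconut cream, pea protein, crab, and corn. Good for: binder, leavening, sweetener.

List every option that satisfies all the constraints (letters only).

A, B

A: no corn, vegetarian — OK
B: nothing on the exclusion list — valid
C: has anchovy, so not vegetarian — out
D: has corn, so not corn-free — no
E: has corn, so not corn-free; has wine, so not alcohol-free (and 1 more) — no
F: not usable as a binder; has wine, so not alcohol-free (and 1 more) — no
G: has prawn, so not vegetarian — no
H: has fish sauce, so not vegetarian; has corn syrup, so not corn-free (and 1 more) — reject
I: not usable as a binder; has wine, so not alcohol-free — no
J: has crab, so not vegetarian; has corn, so not corn-free (and 1 more) — no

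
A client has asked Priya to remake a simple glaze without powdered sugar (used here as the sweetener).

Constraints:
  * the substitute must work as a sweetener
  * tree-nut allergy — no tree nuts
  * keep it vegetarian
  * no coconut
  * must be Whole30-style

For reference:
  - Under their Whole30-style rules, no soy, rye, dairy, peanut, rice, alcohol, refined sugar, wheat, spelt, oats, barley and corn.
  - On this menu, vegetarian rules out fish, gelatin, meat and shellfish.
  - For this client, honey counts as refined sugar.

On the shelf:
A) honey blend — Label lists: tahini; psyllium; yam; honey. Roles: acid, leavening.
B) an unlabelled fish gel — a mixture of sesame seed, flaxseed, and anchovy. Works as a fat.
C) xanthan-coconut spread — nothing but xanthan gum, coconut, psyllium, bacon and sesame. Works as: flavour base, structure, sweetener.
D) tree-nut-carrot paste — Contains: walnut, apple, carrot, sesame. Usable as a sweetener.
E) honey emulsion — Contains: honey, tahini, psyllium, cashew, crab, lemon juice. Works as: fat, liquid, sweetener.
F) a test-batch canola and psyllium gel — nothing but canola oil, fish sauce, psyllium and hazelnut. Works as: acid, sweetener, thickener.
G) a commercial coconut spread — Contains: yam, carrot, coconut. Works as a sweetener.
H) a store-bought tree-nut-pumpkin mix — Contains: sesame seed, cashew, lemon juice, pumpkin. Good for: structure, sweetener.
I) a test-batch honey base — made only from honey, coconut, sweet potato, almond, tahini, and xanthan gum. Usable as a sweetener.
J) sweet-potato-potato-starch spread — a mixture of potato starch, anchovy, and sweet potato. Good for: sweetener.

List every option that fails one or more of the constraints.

A, B, C, D, E, F, G, H, I, J

A: not usable as a sweetener; has honey, so not Whole30-style — no
B: not usable as a sweetener; has anchovy, so not vegetarian — reject
C: has bacon, so not vegetarian; has coconut, so not coconut-free — reject
D: has walnut, so not tree-nut-free — reject
E: has honey, so not Whole30-style; has crab, so not vegetarian (and 1 more) — no
F: has fish sauce, so not vegetarian; has hazelnut, so not tree-nut-free — out
G: has coconut, so not coconut-free — out
H: has cashew, so not tree-nut-free — no
I: has honey, so not Whole30-style; has coconut, so not coconut-free (and 1 more) — no
J: has anchovy, so not vegetarian — reject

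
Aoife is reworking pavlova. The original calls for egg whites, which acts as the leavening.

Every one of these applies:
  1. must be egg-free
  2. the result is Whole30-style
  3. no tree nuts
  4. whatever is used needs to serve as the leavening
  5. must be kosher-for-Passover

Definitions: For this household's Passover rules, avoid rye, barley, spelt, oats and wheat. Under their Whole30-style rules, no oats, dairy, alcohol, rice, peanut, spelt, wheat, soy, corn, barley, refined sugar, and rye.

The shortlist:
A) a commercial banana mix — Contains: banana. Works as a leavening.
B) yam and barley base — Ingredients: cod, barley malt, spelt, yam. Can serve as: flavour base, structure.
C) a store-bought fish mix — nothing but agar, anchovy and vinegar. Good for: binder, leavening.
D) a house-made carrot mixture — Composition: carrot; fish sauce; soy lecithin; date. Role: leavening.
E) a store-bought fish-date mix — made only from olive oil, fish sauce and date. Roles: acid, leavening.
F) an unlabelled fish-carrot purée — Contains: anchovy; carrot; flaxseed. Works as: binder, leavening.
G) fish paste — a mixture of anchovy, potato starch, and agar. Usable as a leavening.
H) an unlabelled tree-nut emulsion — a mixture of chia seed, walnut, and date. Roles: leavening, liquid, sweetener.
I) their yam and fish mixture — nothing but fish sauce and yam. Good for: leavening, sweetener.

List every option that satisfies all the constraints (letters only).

A, C, E, F, G, I

A: only banana; none excluded — OK
B: not usable as a leavening; has barley malt, so not kosher-for-Passover (and 1 more) — reject
C: only anchovy, vinegar and agar; none excluded — keep
D: has soy lecithin, so not Whole30-style — out
E: works as a leavening, kosher-for-Passover, Whole30-style — OK
F: no tree nuts, no egg — OK
G: no egg, Whole30-style — valid
H: has walnut, so not tree-nut-free — no
I: only fish sauce and yam; none excluded — keep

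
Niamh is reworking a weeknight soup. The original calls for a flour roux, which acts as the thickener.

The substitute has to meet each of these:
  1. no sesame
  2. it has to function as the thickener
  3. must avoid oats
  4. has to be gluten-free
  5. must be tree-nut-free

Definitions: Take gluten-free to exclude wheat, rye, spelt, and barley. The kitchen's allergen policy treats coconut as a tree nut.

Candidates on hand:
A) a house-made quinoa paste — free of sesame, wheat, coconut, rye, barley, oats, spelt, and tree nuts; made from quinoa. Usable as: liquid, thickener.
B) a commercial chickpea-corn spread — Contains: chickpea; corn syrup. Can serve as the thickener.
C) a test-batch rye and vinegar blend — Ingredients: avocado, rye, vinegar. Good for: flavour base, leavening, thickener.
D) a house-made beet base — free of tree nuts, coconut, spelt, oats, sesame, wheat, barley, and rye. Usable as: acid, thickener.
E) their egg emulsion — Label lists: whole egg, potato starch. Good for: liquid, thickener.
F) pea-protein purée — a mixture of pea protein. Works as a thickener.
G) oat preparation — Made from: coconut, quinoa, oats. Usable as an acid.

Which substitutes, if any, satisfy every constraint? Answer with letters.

A, B, D, E, F

A: every rule checks out — valid
B: only corn syrup and chickpea; none excluded — valid
C: has rye, so not gluten-free — no
D: every rule checks out — OK
E: only whole egg and potato starch; none excluded — valid
F: tree-nut-free, no oats — valid
G: not usable as a thickener; has oats, so not oat-free (and 1 more) — reject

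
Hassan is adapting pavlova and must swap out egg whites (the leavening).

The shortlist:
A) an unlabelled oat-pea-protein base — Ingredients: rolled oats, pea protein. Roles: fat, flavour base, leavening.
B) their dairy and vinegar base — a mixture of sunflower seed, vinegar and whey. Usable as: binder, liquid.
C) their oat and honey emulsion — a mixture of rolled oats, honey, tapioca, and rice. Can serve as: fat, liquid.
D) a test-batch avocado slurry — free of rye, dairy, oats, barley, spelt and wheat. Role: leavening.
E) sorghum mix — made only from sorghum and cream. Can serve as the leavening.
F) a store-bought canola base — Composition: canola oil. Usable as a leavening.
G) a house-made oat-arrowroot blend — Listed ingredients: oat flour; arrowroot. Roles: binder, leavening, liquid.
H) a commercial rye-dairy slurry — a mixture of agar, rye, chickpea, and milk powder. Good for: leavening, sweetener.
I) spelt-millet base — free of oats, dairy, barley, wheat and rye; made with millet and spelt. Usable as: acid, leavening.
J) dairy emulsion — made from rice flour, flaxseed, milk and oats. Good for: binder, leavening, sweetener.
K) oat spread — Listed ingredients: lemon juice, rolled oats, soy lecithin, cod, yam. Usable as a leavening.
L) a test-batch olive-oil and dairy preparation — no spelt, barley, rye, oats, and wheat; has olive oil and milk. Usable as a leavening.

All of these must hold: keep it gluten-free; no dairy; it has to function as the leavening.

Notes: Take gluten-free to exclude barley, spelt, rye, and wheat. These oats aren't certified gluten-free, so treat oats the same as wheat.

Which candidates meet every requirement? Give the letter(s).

D, F

A: has rolled oats, so not gluten-free — out
B: not usable as a leavening; has whey, so not dairy-free — reject
C: not usable as a leavening; has rolled oats, so not gluten-free — no
D: works as a leavening, no dairy, gluten-free — valid
E: has cream, so not dairy-free — out
F: only canola oil; none excluded — OK
G: has oat flour, so not gluten-free — reject
H: has rye, so not gluten-free; has milk powder, so not dairy-free — no
I: has spelt, so not gluten-free — no
J: has oats, so not gluten-free; has milk, so not dairy-free — out
K: has rolled oats, so not gluten-free — no
L: has milk, so not dairy-free — reject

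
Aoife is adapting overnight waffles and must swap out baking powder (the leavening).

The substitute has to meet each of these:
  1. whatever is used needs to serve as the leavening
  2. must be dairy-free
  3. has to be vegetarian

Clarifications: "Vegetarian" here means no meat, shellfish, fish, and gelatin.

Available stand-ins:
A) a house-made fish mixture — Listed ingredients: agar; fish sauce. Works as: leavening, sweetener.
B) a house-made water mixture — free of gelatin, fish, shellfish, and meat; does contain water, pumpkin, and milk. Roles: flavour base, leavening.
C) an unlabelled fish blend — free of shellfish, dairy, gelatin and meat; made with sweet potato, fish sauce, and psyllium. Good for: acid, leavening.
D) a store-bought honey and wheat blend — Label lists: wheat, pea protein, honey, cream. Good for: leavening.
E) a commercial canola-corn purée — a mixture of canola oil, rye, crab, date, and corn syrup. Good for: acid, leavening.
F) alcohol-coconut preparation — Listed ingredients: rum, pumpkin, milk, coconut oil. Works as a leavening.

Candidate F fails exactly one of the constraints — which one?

usable as a leavening: satisfied
vegetarian: satisfied
dairy-free: has milk — fails

dairy-free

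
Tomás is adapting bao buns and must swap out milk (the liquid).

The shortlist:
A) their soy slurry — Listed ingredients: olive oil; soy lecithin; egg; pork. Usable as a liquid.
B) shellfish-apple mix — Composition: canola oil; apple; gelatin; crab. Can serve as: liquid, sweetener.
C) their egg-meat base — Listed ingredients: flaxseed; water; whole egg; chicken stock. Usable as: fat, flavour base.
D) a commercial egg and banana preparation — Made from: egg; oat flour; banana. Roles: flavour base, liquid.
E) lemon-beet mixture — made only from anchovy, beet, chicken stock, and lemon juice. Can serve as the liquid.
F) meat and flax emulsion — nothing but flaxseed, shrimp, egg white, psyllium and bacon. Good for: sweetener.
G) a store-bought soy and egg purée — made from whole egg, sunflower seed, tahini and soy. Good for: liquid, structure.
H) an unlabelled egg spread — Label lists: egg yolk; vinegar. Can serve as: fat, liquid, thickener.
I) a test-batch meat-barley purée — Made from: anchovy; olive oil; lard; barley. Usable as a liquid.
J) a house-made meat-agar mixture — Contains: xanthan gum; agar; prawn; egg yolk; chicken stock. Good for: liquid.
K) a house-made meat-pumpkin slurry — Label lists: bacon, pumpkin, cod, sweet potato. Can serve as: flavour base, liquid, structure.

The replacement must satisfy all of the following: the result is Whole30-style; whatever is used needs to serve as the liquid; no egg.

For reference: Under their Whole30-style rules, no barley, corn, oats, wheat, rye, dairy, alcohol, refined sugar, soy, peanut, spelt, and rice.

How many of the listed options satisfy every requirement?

3

A: has soy lecithin, so not Whole30-style; has egg, so not egg-free — reject
B: works as a liquid, Whole30-style, no egg — keep
C: not usable as a liquid; has whole egg, so not egg-free — no
D: has oat flour, so not Whole30-style; has egg, so not egg-free — out
E: every rule checks out — valid
F: not usable as a liquid; has egg white, so not egg-free — reject
G: has soy, so not Whole30-style; has whole egg, so not egg-free — out
H: has egg yolk, so not egg-free — no
I: has barley, so not Whole30-style — out
J: has egg yolk, so not egg-free — reject
K: every rule checks out — valid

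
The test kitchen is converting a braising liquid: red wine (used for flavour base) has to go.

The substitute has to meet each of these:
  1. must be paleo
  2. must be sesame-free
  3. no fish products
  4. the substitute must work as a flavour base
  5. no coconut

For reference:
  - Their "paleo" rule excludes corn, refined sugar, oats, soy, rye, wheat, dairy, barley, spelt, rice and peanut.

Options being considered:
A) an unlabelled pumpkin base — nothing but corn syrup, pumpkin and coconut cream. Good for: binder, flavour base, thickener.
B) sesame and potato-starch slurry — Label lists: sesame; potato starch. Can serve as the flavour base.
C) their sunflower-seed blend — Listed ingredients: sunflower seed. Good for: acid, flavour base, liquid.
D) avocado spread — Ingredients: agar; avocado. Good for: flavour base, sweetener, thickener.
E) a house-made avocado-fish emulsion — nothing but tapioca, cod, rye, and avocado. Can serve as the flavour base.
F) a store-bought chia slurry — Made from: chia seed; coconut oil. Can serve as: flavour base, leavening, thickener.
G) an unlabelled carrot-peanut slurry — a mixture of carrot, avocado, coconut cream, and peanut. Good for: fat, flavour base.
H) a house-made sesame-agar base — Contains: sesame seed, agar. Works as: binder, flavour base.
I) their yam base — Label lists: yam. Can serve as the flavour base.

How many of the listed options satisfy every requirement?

3

A: has corn syrup, so not paleo; has coconut cream, so not coconut-free — reject
B: has sesame, so not sesame-free — no
C: only sunflower seed; none excluded — OK
D: only avocado and agar; none excluded — valid
E: has rye, so not paleo; has cod, so not fish-free — out
F: has coconut oil, so not coconut-free — no
G: has peanut, so not paleo; has coconut cream, so not coconut-free — out
H: has sesame seed, so not sesame-free — no
I: nothing on the exclusion list — valid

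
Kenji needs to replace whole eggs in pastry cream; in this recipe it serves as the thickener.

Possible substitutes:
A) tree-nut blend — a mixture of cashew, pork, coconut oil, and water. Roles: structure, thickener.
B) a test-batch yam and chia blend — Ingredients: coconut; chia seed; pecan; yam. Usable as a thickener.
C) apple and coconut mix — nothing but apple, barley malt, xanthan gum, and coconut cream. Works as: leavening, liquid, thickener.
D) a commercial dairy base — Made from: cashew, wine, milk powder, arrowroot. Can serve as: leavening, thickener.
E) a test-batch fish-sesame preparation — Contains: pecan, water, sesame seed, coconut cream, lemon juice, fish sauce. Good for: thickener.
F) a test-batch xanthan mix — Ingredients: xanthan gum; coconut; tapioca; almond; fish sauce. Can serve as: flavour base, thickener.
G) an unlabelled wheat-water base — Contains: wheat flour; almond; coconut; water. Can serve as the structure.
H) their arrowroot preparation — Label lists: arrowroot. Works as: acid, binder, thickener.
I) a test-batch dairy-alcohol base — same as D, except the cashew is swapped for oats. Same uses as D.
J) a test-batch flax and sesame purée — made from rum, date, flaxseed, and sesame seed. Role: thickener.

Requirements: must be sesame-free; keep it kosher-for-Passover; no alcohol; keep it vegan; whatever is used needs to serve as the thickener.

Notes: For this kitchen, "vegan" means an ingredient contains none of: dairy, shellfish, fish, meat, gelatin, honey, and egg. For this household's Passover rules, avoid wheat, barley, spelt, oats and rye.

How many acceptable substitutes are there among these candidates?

2

A: has pork, so not vegan — no
B: coconut and pecan etc. — none of it excluded — OK
C: has barley malt, so not kosher-for-Passover — reject
D: has milk powder, so not vegan; has wine, so not alcohol-free — reject
E: has fish sauce, so not vegan; has sesame seed, so not sesame-free — reject
F: has fish sauce, so not vegan — reject
G: not usable as a thickener; has wheat flour, so not kosher-for-Passover — out
H: only arrowroot; none excluded — keep
I: has milk powder, so not vegan; has oats, so not kosher-for-Passover (and 1 more) — out
J: has rum, so not alcohol-free; has sesame seed, so not sesame-free — no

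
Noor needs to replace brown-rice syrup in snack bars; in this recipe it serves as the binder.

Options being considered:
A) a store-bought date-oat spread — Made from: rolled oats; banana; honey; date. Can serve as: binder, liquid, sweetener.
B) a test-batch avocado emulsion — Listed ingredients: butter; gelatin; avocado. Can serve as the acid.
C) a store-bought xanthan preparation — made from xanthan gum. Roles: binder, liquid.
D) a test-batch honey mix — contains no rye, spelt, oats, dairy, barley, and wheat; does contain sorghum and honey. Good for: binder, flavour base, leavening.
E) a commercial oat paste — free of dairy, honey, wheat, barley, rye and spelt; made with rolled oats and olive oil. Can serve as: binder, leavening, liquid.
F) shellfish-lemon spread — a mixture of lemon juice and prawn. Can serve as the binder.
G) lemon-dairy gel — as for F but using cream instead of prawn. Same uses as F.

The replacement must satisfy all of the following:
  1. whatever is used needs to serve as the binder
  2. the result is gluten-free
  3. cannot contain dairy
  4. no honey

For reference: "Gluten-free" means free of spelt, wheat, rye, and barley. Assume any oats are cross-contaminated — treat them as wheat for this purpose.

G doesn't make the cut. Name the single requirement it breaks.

dairy-free

usable as a binder: satisfied
gluten-free: satisfied
dairy-free: has cream — fails
honey-free: satisfied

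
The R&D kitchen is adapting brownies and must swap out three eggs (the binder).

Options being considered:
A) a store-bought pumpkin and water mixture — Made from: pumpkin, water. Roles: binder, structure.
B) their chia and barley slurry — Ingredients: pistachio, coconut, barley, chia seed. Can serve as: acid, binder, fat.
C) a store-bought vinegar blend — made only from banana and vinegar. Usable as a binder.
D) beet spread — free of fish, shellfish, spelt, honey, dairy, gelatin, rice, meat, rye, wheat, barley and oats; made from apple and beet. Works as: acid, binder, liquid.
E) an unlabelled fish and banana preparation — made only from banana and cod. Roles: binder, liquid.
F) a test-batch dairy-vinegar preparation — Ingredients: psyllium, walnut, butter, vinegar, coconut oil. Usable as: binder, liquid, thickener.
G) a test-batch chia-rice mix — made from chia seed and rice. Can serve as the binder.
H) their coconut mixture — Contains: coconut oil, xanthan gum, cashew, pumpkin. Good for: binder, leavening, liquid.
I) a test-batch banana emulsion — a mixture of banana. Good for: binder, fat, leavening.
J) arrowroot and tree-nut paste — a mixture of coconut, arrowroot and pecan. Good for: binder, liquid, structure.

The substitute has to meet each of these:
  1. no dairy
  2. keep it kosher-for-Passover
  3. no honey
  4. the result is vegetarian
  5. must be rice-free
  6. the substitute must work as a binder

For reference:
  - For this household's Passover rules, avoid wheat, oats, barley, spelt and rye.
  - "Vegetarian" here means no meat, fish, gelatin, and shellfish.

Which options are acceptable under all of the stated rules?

A: works as a binder, kosher-for-Passover, vegetarian — valid
B: has barley, so not kosher-for-Passover — out
C: only vinegar and banana; none excluded — valid
D: works as a binder, kosher-for-Passover, no rice — keep
E: has cod, so not vegetarian — out
F: has butter, so not dairy-free — no
G: has rice, so not rice-free — out
H: all constraints satisfied — valid
I: every rule checks out — keep
J: works as a binder, no rice, kosher-for-Passover — OK

A, C, D, H, I, J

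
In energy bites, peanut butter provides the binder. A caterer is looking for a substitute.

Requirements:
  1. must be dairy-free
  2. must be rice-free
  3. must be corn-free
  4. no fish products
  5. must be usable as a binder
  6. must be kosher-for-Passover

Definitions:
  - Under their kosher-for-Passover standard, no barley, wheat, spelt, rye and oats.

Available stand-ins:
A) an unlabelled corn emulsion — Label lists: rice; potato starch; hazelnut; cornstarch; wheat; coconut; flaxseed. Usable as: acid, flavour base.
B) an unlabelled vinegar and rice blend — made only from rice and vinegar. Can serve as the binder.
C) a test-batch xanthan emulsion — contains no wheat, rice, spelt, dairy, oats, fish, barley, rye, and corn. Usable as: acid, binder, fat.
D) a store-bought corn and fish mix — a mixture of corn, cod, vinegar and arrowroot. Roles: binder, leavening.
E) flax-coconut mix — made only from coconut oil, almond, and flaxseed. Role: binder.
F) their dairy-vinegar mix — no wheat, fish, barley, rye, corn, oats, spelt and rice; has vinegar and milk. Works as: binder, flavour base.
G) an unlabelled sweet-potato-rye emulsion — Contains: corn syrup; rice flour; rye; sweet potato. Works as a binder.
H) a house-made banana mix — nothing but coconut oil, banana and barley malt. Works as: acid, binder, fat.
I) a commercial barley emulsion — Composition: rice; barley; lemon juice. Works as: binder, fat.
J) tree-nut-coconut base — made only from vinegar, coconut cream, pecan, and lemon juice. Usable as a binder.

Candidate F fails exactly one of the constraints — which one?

usable as a binder: satisfied
kosher-for-Passover: satisfied
rice-free: satisfied
fish-free: satisfied
dairy-free: has milk — fails
corn-free: satisfied

dairy-free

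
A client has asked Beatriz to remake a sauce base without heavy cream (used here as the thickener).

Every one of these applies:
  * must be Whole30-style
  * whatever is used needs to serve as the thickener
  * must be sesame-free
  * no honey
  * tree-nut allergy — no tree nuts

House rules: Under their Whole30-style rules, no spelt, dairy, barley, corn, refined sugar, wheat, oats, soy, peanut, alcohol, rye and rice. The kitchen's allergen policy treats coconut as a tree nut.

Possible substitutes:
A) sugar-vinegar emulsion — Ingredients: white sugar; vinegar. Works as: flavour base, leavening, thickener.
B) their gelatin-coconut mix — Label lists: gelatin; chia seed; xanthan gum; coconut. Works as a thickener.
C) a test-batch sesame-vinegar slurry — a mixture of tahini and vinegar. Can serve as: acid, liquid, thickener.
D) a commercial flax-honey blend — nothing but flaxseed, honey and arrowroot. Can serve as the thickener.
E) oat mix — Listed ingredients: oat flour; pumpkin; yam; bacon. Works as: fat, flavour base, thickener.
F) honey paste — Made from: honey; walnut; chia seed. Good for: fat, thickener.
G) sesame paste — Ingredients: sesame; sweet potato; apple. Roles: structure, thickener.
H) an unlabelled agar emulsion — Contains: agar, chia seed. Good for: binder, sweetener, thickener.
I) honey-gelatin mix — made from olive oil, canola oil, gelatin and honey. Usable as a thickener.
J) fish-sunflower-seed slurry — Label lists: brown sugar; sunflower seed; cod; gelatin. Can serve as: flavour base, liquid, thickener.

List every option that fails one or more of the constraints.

A: has white sugar, so not Whole30-style — reject
B: has coconut, so not tree-nut-free — out
C: has tahini, so not sesame-free — no
D: has honey, so not honey-free — no
E: has oat flour, so not Whole30-style — reject
F: has walnut, so not tree-nut-free; has honey, so not honey-free — reject
G: has sesame, so not sesame-free — out
H: works as a thickener, no honey, tree-nut-free — OK
I: has honey, so not honey-free — no
J: has brown sugar, so not Whole30-style — out

A, B, C, D, E, F, G, I, J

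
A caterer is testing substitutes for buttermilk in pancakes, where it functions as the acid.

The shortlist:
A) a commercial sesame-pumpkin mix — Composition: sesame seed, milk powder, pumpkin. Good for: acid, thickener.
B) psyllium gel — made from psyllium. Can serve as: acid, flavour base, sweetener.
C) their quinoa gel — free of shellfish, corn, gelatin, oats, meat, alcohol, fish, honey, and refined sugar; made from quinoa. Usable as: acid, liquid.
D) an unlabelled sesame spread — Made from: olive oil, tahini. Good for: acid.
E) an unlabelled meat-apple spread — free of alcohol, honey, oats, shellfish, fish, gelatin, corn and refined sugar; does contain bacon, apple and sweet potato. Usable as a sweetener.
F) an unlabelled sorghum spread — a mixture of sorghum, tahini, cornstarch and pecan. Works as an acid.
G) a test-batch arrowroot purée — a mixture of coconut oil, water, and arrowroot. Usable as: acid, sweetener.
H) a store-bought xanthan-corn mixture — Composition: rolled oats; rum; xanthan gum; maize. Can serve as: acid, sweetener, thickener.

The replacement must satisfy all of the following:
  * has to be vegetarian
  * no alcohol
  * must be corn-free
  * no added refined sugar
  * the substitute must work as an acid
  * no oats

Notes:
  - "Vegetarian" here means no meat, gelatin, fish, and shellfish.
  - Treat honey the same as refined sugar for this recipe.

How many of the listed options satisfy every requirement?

5

A: vegetarian, no-added-sugar — keep
B: works as an acid, vegetarian, no corn — keep
C: works as an acid, no-added-sugar, no alcohol — valid
D: nothing on the exclusion list — keep
E: not usable as an acid; has bacon, so not vegetarian — reject
F: has cornstarch, so not corn-free — out
G: only coconut oil, water and arrowroot; none excluded — keep
H: has maize, so not corn-free; has rolled oats, so not oat-free (and 1 more) — no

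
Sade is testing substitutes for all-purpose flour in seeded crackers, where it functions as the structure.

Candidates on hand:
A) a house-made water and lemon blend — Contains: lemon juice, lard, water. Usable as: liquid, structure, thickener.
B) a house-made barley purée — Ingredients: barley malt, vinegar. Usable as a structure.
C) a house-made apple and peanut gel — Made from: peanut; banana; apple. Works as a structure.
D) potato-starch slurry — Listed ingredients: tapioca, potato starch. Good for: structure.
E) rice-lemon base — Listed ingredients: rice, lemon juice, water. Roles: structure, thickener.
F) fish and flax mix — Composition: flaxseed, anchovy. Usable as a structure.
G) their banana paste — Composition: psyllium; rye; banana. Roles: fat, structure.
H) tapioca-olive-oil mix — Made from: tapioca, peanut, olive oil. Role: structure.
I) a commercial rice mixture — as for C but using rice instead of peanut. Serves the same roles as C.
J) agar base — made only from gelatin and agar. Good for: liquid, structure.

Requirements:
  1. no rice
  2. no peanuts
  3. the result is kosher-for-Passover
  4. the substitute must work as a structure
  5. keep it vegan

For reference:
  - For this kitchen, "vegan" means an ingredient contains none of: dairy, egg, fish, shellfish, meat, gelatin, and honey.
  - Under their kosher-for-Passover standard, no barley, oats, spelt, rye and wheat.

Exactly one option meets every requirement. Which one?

D

A: has lard, so not vegan — no
B: has barley malt, so not kosher-for-Passover — no
C: has peanut, so not peanut-free — no
D: only tapioca and potato starch; none excluded — valid
E: has rice, so not rice-free — out
F: has anchovy, so not vegan — out
G: has rye, so not kosher-for-Passover — reject
H: has peanut, so not peanut-free — no
I: has rice, so not rice-free — out
J: has gelatin, so not vegan — out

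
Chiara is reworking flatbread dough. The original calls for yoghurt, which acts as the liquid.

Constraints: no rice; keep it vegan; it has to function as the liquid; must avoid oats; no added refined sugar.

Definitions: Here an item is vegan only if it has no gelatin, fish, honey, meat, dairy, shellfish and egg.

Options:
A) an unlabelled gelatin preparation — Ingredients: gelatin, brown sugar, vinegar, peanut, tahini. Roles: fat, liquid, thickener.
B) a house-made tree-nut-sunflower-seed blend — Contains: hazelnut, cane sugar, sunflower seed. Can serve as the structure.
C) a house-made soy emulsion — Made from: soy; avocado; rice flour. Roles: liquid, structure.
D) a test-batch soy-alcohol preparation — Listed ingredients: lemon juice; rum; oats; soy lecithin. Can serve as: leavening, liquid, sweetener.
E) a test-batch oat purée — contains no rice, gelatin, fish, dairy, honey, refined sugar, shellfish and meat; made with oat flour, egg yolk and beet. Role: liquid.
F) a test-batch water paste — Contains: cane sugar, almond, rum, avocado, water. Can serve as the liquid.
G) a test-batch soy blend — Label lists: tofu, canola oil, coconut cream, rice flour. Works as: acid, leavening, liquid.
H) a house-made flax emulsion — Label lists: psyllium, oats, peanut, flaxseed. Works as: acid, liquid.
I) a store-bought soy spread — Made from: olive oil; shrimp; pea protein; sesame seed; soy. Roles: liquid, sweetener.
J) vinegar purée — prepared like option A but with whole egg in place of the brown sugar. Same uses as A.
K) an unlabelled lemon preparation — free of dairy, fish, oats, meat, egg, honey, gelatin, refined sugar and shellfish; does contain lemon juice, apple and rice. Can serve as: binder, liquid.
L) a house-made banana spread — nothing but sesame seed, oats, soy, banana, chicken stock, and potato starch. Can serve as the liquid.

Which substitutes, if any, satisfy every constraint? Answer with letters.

none

A: has gelatin, so not vegan; has brown sugar, so not no-added-sugar — reject
B: not usable as a liquid; has cane sugar, so not no-added-sugar — out
C: has rice flour, so not rice-free — no
D: has oats, so not oat-free — no
E: has egg yolk, so not vegan; has oat flour, so not oat-free — no
F: has cane sugar, so not no-added-sugar — out
G: has rice flour, so not rice-free — out
H: has oats, so not oat-free — out
I: has shrimp, so not vegan — out
J: has whole egg, so not vegan — reject
K: has rice, so not rice-free — reject
L: has chicken stock, so not vegan; has oats, so not oat-free — no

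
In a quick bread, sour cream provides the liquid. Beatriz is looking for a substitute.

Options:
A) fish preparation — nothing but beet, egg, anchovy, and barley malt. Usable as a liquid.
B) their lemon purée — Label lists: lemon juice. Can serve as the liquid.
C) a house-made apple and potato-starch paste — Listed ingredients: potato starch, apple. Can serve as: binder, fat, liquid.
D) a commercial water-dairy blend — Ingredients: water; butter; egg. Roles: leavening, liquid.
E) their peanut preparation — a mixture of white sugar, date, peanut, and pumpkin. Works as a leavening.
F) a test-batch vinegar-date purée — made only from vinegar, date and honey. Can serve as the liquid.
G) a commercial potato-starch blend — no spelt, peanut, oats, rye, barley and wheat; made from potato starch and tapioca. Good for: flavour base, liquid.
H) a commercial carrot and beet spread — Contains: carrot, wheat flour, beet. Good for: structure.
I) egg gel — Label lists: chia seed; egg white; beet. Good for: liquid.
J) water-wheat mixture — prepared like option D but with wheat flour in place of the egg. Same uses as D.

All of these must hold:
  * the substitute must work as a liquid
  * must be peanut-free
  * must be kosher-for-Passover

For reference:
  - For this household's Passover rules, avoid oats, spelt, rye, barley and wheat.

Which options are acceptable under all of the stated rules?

A: has barley malt, so not kosher-for-Passover — reject
B: nothing on the exclusion list — valid
C: every rule checks out — valid
D: works as a liquid, kosher-for-Passover, no peanut — valid
E: not usable as a liquid; has peanut, so not peanut-free — out
F: all constraints satisfied — OK
G: kosher-for-Passover, no peanut — valid
H: not usable as a liquid; has wheat flour, so not kosher-for-Passover — no
I: nothing on the exclusion list — valid
J: has wheat flour, so not kosher-for-Passover — reject

B, C, D, F, G, I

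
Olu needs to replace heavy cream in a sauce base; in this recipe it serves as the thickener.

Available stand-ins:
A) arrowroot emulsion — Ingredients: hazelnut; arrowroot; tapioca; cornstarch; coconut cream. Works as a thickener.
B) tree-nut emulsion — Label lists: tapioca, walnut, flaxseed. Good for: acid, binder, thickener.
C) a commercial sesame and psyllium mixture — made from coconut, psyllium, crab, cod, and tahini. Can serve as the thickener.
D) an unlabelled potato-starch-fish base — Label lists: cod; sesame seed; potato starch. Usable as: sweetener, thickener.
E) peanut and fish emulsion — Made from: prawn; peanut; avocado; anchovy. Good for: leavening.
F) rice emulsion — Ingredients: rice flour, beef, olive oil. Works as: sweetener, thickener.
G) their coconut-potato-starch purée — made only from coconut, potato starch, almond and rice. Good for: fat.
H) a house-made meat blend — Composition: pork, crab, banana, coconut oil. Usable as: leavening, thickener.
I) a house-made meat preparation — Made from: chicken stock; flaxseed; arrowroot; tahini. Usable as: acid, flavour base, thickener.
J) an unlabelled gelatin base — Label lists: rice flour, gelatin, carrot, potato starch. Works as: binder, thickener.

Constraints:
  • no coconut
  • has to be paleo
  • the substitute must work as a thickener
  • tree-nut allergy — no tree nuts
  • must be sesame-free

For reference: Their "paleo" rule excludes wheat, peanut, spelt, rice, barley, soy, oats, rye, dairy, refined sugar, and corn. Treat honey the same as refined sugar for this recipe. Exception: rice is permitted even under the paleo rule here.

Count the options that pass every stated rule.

A: has cornstarch, so not paleo; has hazelnut, so not tree-nut-free (and 1 more) — reject
B: has walnut, so not tree-nut-free — no
C: has coconut, so not coconut-free; has tahini, so not sesame-free — no
D: has sesame seed, so not sesame-free — out
E: not usable as a thickener; has peanut, so not paleo — out
F: rice is permitted under the paleo carve-out; nothing else excluded — keep
G: not usable as a thickener; has almond, so not tree-nut-free (and 1 more) — out
H: has coconut oil, so not coconut-free — reject
I: has tahini, so not sesame-free — no
J: rice is permitted under the paleo carve-out; nothing else excluded — valid

2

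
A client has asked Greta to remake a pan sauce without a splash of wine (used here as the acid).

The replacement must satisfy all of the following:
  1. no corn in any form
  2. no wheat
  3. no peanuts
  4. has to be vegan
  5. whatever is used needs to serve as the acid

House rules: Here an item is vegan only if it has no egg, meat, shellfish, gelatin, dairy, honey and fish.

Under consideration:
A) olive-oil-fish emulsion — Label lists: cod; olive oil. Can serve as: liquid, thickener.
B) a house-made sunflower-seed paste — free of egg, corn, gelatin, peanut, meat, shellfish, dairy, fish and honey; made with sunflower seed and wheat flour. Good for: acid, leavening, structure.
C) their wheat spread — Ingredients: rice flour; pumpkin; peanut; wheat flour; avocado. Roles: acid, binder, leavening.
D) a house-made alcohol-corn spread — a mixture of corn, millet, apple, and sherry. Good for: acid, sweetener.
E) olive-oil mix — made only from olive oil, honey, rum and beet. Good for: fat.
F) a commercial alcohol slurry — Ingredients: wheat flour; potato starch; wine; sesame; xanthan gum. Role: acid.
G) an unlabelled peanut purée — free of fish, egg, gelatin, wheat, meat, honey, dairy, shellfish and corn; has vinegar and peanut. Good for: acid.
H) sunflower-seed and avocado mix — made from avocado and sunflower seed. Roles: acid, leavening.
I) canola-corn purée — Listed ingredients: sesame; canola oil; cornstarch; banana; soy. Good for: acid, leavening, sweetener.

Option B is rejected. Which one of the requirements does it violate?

wheat-free

usable as an acid: satisfied
vegan: satisfied
wheat-free: has wheat flour — fails
peanut-free: satisfied
corn-free: satisfied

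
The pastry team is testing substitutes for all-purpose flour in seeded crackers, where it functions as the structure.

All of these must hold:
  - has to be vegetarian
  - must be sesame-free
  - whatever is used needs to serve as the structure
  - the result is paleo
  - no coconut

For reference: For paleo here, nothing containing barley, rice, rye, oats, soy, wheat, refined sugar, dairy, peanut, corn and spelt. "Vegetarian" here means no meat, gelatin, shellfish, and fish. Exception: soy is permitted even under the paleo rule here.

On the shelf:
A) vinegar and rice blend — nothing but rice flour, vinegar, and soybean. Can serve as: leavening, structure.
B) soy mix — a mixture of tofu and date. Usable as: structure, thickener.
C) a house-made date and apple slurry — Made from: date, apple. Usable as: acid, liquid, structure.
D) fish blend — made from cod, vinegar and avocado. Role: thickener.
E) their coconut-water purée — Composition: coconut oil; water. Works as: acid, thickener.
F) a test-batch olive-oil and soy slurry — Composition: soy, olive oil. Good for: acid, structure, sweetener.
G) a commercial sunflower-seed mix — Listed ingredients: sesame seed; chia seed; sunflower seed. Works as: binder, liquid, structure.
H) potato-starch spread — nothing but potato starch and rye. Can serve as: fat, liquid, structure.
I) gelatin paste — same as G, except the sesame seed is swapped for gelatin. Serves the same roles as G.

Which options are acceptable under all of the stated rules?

B, C, F

A: has rice flour, so not paleo — out
B: soy is permitted under the paleo carve-out; nothing else excluded — valid
C: no sesame, no coconut — OK
D: not usable as a structure; has cod, so not vegetarian — no
E: not usable as a structure; has coconut oil, so not coconut-free — no
F: soy is permitted under the paleo carve-out; nothing else excluded — OK
G: has sesame seed, so not sesame-free — out
H: has rye, so not paleo — reject
I: has gelatin, so not vegetarian — out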